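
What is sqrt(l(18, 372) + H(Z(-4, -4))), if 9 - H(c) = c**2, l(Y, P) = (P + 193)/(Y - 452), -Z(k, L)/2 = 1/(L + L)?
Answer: sqrt(5752887)/868 ≈ 2.7633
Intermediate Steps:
Z(k, L) = -1/L (Z(k, L) = -2/(L + L) = -2*1/(2*L) = -1/L)
l(Y, P) = (193 + P)/(-452 + Y)
H(c) = 9 - c**2
sqrt(l(18, 372) + H(Z(-4, -4))) = sqrt((193 + 372)/(-452 + 18) + (9 - (-1/(-4))**2)) = sqrt(565/(-434) + (9 - (-1*(-1/4))**2)) = sqrt(-1/434*565 + (9 - (1/4)**2)) = sqrt(-565/434 + (9 - 1*1/16)) = sqrt(-565/434 + (9 - 1/16)) = sqrt(-565/434 + 143/16) = sqrt(26511/3472) = sqrt(5752887)/868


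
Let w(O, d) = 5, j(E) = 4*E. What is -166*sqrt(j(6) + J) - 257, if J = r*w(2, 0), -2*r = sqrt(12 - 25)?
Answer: -257 - 83*sqrt(96 - 10*I*sqrt(13)) ≈ -1084.0 + 150.18*I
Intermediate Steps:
r = -I*sqrt(13)/2 (r = -sqrt(12 - 25)/2 = -I*sqrt(13)/2 ≈ -1.8028*I)
J = -5*I*sqrt(13)/2 (J = -I*sqrt(13)/2*5 = -5*I*sqrt(13)/2 ≈ -9.0139*I)
-166*sqrt(j(6) + J) - 257 = -166*sqrt(4*6 - 5*I*sqrt(13)/2) - 257 = -166*sqrt(24 - 5*I*sqrt(13)/2) - 257 = -257 - 166*sqrt(24 - 5*I*sqrt(13)/2)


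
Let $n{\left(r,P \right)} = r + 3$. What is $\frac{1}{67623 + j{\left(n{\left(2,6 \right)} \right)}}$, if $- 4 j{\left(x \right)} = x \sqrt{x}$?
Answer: $\frac{1081968}{73165921939} + \frac{20 \sqrt{5}}{73165921939} \approx 1.4788 \cdot 10^{-5}$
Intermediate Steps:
$n{\left(r,P \right)} = 3 + r$
$j{\left(x \right)} = - \frac{x^{\frac{3}{2}}}{4}$ ($j{\left(x \right)} = - \frac{x \sqrt{x}}{4} = - \frac{x^{\frac{3}{2}}}{4}$)
$\frac{1}{67623 + j{\left(n{\left(2,6 \right)} \right)}} = \frac{1}{67623 - \frac{\left(3 + 2\right)^{\frac{3}{2}}}{4}} = \frac{1}{67623 - \frac{5^{\frac{3}{2}}}{4}} = \frac{1}{67623 - \frac{5 \sqrt{5}}{4}}$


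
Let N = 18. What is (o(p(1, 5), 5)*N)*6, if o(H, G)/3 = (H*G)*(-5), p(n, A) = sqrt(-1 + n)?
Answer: 0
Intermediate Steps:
o(H, G) = -15*G*H (o(H, G) = 3*((H*G)*(-5)) = 3*((G*H)*(-5)) = 3*(-5*G*H) = -15*G*H)
(o(p(1, 5), 5)*N)*6 = (-15*5*sqrt(-1 + 1)*18)*6 = (-15*5*sqrt(0)*18)*6 = (-15*5*0*18)*6 = (0*18)*6 = 0*6 = 0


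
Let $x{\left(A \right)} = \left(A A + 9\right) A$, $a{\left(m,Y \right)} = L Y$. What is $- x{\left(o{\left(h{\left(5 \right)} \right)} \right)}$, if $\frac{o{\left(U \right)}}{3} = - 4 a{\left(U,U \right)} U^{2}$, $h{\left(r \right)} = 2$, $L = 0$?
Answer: $0$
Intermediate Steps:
$a{\left(m,Y \right)} = 0$ ($a{\left(m,Y \right)} = 0 Y = 0$)
$o{\left(U \right)} = 0$ ($o{\left(U \right)} = 3 \left(- 4 \cdot 0 U^{2}\right) = 3 \left(\left(-4\right) 0\right) = 3 \cdot 0 = 0$)
$x{\left(A \right)} = A \left(9 + A^{2}\right)$ ($x{\left(A \right)} = \left(A^{2} + 9\right) A = \left(9 + A^{2}\right) A = A \left(9 + A^{2}\right)$)
$- x{\left(o{\left(h{\left(5 \right)} \right)} \right)} = - 0 \left(9 + 0^{2}\right) = - 0 \left(9 + 0\right) = - 0 \cdot 9 = \left(-1\right) 0 = 0$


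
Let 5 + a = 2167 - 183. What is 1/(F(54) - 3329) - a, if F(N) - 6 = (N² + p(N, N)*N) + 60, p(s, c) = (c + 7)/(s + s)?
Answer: -1252709/633 ≈ -1979.0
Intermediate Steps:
p(s, c) = (7 + c)/(2*s) (p(s, c) = (7 + c)/((2*s)) = (7 + c)*(1/(2*s)) = (7 + c)/(2*s))
F(N) = 139/2 + N² + N/2 (F(N) = 6 + ((N² + ((7 + N)/(2*N))*N) + 60) = 6 + ((N² + (7/2 + N/2)) + 60) = 6 + ((7/2 + N² + N/2) + 60) = 6 + (127/2 + N² + N/2) = 139/2 + N² + N/2)
a = 1979 (a = -5 + (2167 - 183) = -5 + 1984 = 1979)
1/(F(54) - 3329) - a = 1/((139/2 + 54² + (½)*54) - 3329) - 1*1979 = 1/((139/2 + 2916 + 27) - 3329) - 1979 = 1/(6025/2 - 3329) - 1979 = 1/(-633/2) - 1979 = -2/633 - 1979 = -1252709/633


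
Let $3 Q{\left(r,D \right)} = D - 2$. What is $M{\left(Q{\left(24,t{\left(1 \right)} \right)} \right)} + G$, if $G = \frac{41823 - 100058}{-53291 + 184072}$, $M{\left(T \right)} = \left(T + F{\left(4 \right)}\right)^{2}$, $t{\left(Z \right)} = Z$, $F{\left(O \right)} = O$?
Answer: $\frac{15300386}{1177029} \approx 12.999$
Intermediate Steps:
$Q{\left(r,D \right)} = - \frac{2}{3} + \frac{D}{3}$ ($Q{\left(r,D \right)} = \frac{D - 2}{3} = \frac{-2 + D}{3} = - \frac{2}{3} + \frac{D}{3}$)
$M{\left(T \right)} = \left(4 + T\right)^{2}$ ($M{\left(T \right)} = \left(T + 4\right)^{2} = \left(4 + T\right)^{2}$)
$G = - \frac{58235}{130781}$ ($G = \frac{41823 - 100058}{130781} = \left(-58235\right) \frac{1}{130781} = - \frac{58235}{130781} \approx -0.44529$)
$M{\left(Q{\left(24,t{\left(1 \right)} \right)} \right)} + G = \left(4 + \left(- \frac{2}{3} + \frac{1}{3} \cdot 1\right)\right)^{2} - \frac{58235}{130781} = \left(4 + \left(- \frac{2}{3} + \frac{1}{3}\right)\right)^{2} - \frac{58235}{130781} = \left(4 - \frac{1}{3}\right)^{2} - \frac{58235}{130781} = \left(\frac{11}{3}\right)^{2} - \frac{58235}{130781} = \frac{121}{9} - \frac{58235}{130781} = \frac{15300386}{1177029}$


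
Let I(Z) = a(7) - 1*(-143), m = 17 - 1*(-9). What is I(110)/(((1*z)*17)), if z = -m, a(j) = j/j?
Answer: -72/221 ≈ -0.32579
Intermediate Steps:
m = 26 (m = 17 + 9 = 26)
a(j) = 1
z = -26 (z = -1*26 = -26)
I(Z) = 144 (I(Z) = 1 - 1*(-143) = 1 + 143 = 144)
I(110)/(((1*z)*17)) = 144/(((1*(-26))*17)) = 144/((-26*17)) = 144/(-442) = 144*(-1/442) = -72/221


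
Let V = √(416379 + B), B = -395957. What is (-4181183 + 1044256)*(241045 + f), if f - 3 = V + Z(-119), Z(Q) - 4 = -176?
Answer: -755610428052 - 3136927*√20422 ≈ -7.5606e+11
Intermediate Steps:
Z(Q) = -172 (Z(Q) = 4 - 176 = -172)
V = √20422 (V = √(416379 - 395957) = √20422 ≈ 142.91)
f = -169 + √20422 (f = 3 + (√20422 - 172) = 3 + (-172 + √20422) = -169 + √20422 ≈ -26.094)
(-4181183 + 1044256)*(241045 + f) = (-4181183 + 1044256)*(241045 + (-169 + √20422)) = -3136927*(240876 + √20422) = -755610428052 - 3136927*√20422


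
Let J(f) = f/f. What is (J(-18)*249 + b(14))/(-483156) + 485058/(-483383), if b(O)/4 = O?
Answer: -234506114863/233549396748 ≈ -1.0041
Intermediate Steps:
J(f) = 1
b(O) = 4*O
(J(-18)*249 + b(14))/(-483156) + 485058/(-483383) = (1*249 + 4*14)/(-483156) + 485058/(-483383) = (249 + 56)*(-1/483156) + 485058*(-1/483383) = 305*(-1/483156) - 485058/483383 = -305/483156 - 485058/483383 = -234506114863/233549396748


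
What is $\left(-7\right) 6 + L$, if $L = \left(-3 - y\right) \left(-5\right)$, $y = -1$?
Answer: $-32$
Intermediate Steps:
$L = 10$ ($L = \left(-3 - -1\right) \left(-5\right) = \left(-3 + 1\right) \left(-5\right) = \left(-2\right) \left(-5\right) = 10$)
$\left(-7\right) 6 + L = \left(-7\right) 6 + 10 = -42 + 10 = -32$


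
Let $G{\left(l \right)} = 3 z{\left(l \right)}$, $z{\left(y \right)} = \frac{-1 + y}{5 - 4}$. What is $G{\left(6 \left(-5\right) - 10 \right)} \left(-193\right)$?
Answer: $23739$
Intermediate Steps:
$z{\left(y \right)} = -1 + y$ ($z{\left(y \right)} = \frac{-1 + y}{1} = \left(-1 + y\right) 1 = -1 + y$)
$G{\left(l \right)} = -3 + 3 l$ ($G{\left(l \right)} = 3 \left(-1 + l\right) = -3 + 3 l$)
$G{\left(6 \left(-5\right) - 10 \right)} \left(-193\right) = \left(-3 + 3 \left(6 \left(-5\right) - 10\right)\right) \left(-193\right) = \left(-3 + 3 \left(-30 - 10\right)\right) \left(-193\right) = \left(-3 + 3 \left(-40\right)\right) \left(-193\right) = \left(-3 - 120\right) \left(-193\right) = \left(-123\right) \left(-193\right) = 23739$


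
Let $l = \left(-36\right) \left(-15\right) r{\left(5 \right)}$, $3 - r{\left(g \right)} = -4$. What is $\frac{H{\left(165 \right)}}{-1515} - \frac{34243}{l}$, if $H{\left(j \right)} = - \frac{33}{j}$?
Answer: $- \frac{17292463}{1908900} \approx -9.0589$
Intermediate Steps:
$r{\left(g \right)} = 7$ ($r{\left(g \right)} = 3 - -4 = 3 + 4 = 7$)
$l = 3780$ ($l = \left(-36\right) \left(-15\right) 7 = 540 \cdot 7 = 3780$)
$\frac{H{\left(165 \right)}}{-1515} - \frac{34243}{l} = \frac{\left(-33\right) \frac{1}{165}}{-1515} - \frac{34243}{3780} = \left(-33\right) \frac{1}{165} \left(- \frac{1}{1515}\right) - \frac{34243}{3780} = \left(- \frac{1}{5}\right) \left(- \frac{1}{1515}\right) - \frac{34243}{3780} = \frac{1}{7575} - \frac{34243}{3780} = - \frac{17292463}{1908900}$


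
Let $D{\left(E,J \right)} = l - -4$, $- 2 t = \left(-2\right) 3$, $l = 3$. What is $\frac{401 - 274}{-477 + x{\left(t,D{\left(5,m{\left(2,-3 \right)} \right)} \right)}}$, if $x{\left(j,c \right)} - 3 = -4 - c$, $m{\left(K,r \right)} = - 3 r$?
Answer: $- \frac{127}{485} \approx -0.26186$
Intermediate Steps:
$t = 3$ ($t = - \frac{\left(-2\right) 3}{2} = \left(- \frac{1}{2}\right) \left(-6\right) = 3$)
$D{\left(E,J \right)} = 7$ ($D{\left(E,J \right)} = 3 - -4 = 3 + 4 = 7$)
$x{\left(j,c \right)} = -1 - c$ ($x{\left(j,c \right)} = 3 - \left(4 + c\right) = -1 - c$)
$\frac{401 - 274}{-477 + x{\left(t,D{\left(5,m{\left(2,-3 \right)} \right)} \right)}} = \frac{401 - 274}{-477 - 8} = \frac{127}{-477 - 8} = \frac{127}{-485} = 127 \left(- \frac{1}{485}\right) = - \frac{127}{485}$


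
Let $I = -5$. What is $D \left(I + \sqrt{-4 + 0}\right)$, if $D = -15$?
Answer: $75 - 30 i \approx 75.0 - 30.0 i$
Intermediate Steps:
$D \left(I + \sqrt{-4 + 0}\right) = - 15 \left(-5 + \sqrt{-4 + 0}\right) = - 15 \left(-5 + \sqrt{-4}\right) = - 15 \left(-5 + 2 i\right) = 75 - 30 i$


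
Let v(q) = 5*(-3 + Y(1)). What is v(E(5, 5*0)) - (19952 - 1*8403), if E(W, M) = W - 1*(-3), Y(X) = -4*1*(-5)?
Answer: -11464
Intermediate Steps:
Y(X) = 20 (Y(X) = -4*(-5) = 20)
E(W, M) = 3 + W (E(W, M) = W + 3 = 3 + W)
v(q) = 85 (v(q) = 5*(-3 + 20) = 5*17 = 85)
v(E(5, 5*0)) - (19952 - 1*8403) = 85 - (19952 - 1*8403) = 85 - (19952 - 8403) = 85 - 1*11549 = 85 - 11549 = -11464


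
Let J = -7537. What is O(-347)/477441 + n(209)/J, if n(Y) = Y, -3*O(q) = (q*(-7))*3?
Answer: -118092542/3598472817 ≈ -0.032817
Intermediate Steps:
O(q) = 7*q (O(q) = -q*(-7)*3/3 = -(-7*q)*3/3 = -(-7)*q = 7*q)
O(-347)/477441 + n(209)/J = (7*(-347))/477441 + 209/(-7537) = -2429*1/477441 + 209*(-1/7537) = -2429/477441 - 209/7537 = -118092542/3598472817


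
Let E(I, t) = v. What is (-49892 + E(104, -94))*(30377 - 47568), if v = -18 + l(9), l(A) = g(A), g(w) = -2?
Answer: 858037192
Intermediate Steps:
l(A) = -2
v = -20 (v = -18 - 2 = -20)
E(I, t) = -20
(-49892 + E(104, -94))*(30377 - 47568) = (-49892 - 20)*(30377 - 47568) = -49912*(-17191) = 858037192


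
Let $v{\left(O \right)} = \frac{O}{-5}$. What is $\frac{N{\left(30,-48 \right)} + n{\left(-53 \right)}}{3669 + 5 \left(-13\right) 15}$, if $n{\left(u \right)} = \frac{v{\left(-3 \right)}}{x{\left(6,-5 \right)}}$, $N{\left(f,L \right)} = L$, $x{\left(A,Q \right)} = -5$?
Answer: $- \frac{401}{22450} \approx -0.017862$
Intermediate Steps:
$v{\left(O \right)} = - \frac{O}{5}$ ($v{\left(O \right)} = O \left(- \frac{1}{5}\right) = - \frac{O}{5}$)
$n{\left(u \right)} = - \frac{3}{25}$ ($n{\left(u \right)} = \frac{\left(- \frac{1}{5}\right) \left(-3\right)}{-5} = \frac{3}{5} \left(- \frac{1}{5}\right) = - \frac{3}{25}$)
$\frac{N{\left(30,-48 \right)} + n{\left(-53 \right)}}{3669 + 5 \left(-13\right) 15} = \frac{-48 - \frac{3}{25}}{3669 + 5 \left(-13\right) 15} = - \frac{1203}{25 \left(3669 - 975\right)} = - \frac{1203}{25 \cdot 2694} = \left(- \frac{1203}{25}\right) \frac{1}{2694} = - \frac{401}{22450}$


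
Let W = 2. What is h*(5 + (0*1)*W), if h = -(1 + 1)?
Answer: -10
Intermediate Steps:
h = -2 (h = -1*2 = -2)
h*(5 + (0*1)*W) = -2*(5 + (0*1)*2) = -2*(5 + 0*2) = -2*(5 + 0) = -2*5 = -10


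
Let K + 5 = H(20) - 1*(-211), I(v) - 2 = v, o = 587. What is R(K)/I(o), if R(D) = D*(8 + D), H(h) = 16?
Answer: 51060/589 ≈ 86.689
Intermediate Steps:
I(v) = 2 + v
K = 222 (K = -5 + (16 - 1*(-211)) = -5 + (16 + 211) = -5 + 227 = 222)
R(K)/I(o) = (222*(8 + 222))/(2 + 587) = (222*230)/589 = 51060*(1/589) = 51060/589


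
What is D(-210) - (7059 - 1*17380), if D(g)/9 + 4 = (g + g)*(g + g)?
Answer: 1597885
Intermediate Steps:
D(g) = -36 + 36*g**2 (D(g) = -36 + 9*((g + g)*(g + g)) = -36 + 9*((2*g)*(2*g)) = -36 + 9*(4*g**2) = -36 + 36*g**2)
D(-210) - (7059 - 1*17380) = (-36 + 36*(-210)**2) - (7059 - 1*17380) = (-36 + 36*44100) - (7059 - 17380) = (-36 + 1587600) - 1*(-10321) = 1587564 + 10321 = 1597885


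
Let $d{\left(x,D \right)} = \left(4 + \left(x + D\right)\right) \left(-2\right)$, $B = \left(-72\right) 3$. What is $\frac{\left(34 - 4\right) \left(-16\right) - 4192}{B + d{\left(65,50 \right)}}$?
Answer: $\frac{2336}{227} \approx 10.291$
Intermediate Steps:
$B = -216$
$d{\left(x,D \right)} = -8 - 2 D - 2 x$ ($d{\left(x,D \right)} = \left(4 + \left(D + x\right)\right) \left(-2\right) = \left(4 + D + x\right) \left(-2\right) = -8 - 2 D - 2 x$)
$\frac{\left(34 - 4\right) \left(-16\right) - 4192}{B + d{\left(65,50 \right)}} = \frac{\left(34 - 4\right) \left(-16\right) - 4192}{-216 - 238} = \frac{30 \left(-16\right) - 4192}{-216 - 238} = \frac{-480 - 4192}{-216 - 238} = - \frac{4672}{-454} = \left(-4672\right) \left(- \frac{1}{454}\right) = \frac{2336}{227}$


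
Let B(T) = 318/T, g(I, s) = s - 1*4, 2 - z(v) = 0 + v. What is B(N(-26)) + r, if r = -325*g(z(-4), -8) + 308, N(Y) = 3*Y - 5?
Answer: 348946/83 ≈ 4204.2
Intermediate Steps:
N(Y) = -5 + 3*Y
z(v) = 2 - v (z(v) = 2 - (0 + v) = 2 - v)
g(I, s) = -4 + s (g(I, s) = s - 4 = -4 + s)
r = 4208 (r = -325*(-4 - 8) + 308 = -325*(-12) + 308 = 3900 + 308 = 4208)
B(N(-26)) + r = 318/(-5 + 3*(-26)) + 4208 = 318/(-5 - 78) + 4208 = 318/(-83) + 4208 = 318*(-1/83) + 4208 = -318/83 + 4208 = 348946/83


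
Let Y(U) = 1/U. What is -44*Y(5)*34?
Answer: -1496/5 ≈ -299.20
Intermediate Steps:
Y(U) = 1/U
-44*Y(5)*34 = -44/5*34 = -1496/5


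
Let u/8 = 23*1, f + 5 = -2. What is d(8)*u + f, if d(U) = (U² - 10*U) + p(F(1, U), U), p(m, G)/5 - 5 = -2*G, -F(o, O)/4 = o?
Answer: -13071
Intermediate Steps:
f = -7 (f = -5 - 2 = -7)
F(o, O) = -4*o
p(m, G) = 25 - 10*G (p(m, G) = 25 + 5*(-2*G) = 25 - 10*G)
u = 184 (u = 8*(23*1) = 8*23 = 184)
d(U) = 25 + U² - 20*U (d(U) = (U² - 10*U) + (25 - 10*U) = 25 + U² - 20*U)
d(8)*u + f = (25 + 8² - 20*8)*184 - 7 = (25 + 64 - 160)*184 - 7 = -71*184 - 7 = -13064 - 7 = -13071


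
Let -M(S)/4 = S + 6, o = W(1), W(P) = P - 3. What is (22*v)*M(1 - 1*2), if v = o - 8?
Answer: 4400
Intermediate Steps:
W(P) = -3 + P
o = -2 (o = -3 + 1 = -2)
M(S) = -24 - 4*S (M(S) = -4*(S + 6) = -4*(6 + S) = -24 - 4*S)
v = -10 (v = -2 - 8 = -10)
(22*v)*M(1 - 1*2) = (22*(-10))*(-24 - 4*(1 - 1*2)) = -220*(-24 - 4*(1 - 2)) = -220*(-24 - 4*(-1)) = -220*(-24 + 4) = -220*(-20) = 4400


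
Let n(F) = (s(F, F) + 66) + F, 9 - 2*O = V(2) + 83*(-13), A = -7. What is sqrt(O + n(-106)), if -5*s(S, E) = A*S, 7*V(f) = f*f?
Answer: 2*sqrt(108815)/35 ≈ 18.850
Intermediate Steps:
V(f) = f**2/7 (V(f) = (f*f)/7 = f**2/7)
s(S, E) = 7*S/5 (s(S, E) = -(-7)*S/5 = 7*S/5)
O = 3806/7 (O = 9/2 - ((1/7)*2**2 + 83*(-13))/2 = 9/2 - ((1/7)*4 - 1079)/2 = 9/2 - (4/7 - 1079)/2 = 9/2 - 1/2*(-7549/7) = 9/2 + 7549/14 = 3806/7 ≈ 543.71)
n(F) = 66 + 12*F/5 (n(F) = (7*F/5 + 66) + F = (66 + 7*F/5) + F = 66 + 12*F/5)
sqrt(O + n(-106)) = sqrt(3806/7 + (66 + (12/5)*(-106))) = sqrt(3806/7 + (66 - 1272/5)) = sqrt(3806/7 - 942/5) = sqrt(12436/35) = 2*sqrt(108815)/35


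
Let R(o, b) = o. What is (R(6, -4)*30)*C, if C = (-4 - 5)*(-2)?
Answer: 3240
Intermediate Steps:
C = 18 (C = -9*(-2) = 18)
(R(6, -4)*30)*C = (6*30)*18 = 180*18 = 3240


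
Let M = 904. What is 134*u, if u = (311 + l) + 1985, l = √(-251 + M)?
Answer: 307664 + 134*√653 ≈ 3.1109e+5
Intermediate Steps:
l = √653 (l = √(-251 + 904) = √653 ≈ 25.554)
u = 2296 + √653 (u = (311 + √653) + 1985 = 2296 + √653 ≈ 2321.6)
134*u = 134*(2296 + √653) = 307664 + 134*√653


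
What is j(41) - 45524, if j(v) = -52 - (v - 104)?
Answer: -45513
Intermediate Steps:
j(v) = 52 - v (j(v) = -52 - (-104 + v) = -52 + (104 - v) = 52 - v)
j(41) - 45524 = (52 - 1*41) - 45524 = (52 - 41) - 45524 = 11 - 45524 = -45513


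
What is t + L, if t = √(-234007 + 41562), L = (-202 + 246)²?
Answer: 1936 + I*√192445 ≈ 1936.0 + 438.69*I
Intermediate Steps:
L = 1936 (L = 44² = 1936)
t = I*√192445 (t = √(-192445) = I*√192445 ≈ 438.69*I)
t + L = I*√192445 + 1936 = 1936 + I*√192445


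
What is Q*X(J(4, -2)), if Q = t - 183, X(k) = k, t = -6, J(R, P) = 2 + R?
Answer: -1134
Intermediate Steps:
Q = -189 (Q = -6 - 183 = -189)
Q*X(J(4, -2)) = -189*(2 + 4) = -189*6 = -1134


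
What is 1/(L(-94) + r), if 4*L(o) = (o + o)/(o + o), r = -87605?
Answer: -4/350419 ≈ -1.1415e-5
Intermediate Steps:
L(o) = ¼ (L(o) = ((o + o)/(o + o))/4 = ((2*o)/((2*o)))/4 = ((2*o)*(1/(2*o)))/4 = (¼)*1 = ¼)
1/(L(-94) + r) = 1/(¼ - 87605) = 1/(-350419/4) = -4/350419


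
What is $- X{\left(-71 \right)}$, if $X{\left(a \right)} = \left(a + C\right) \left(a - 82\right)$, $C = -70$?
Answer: $-21573$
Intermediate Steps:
$X{\left(a \right)} = \left(-82 + a\right) \left(-70 + a\right)$ ($X{\left(a \right)} = \left(a - 70\right) \left(a - 82\right) = \left(-70 + a\right) \left(-82 + a\right) = \left(-82 + a\right) \left(-70 + a\right)$)
$- X{\left(-71 \right)} = - (5740 + \left(-71\right)^{2} - -10792) = - (5740 + 5041 + 10792) = \left(-1\right) 21573 = -21573$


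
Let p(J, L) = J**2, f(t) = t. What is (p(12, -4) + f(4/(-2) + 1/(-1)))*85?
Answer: 11985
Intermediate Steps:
(p(12, -4) + f(4/(-2) + 1/(-1)))*85 = (12**2 + (4/(-2) + 1/(-1)))*85 = (144 + (4*(-1/2) + 1*(-1)))*85 = (144 + (-2 - 1))*85 = (144 - 3)*85 = 141*85 = 11985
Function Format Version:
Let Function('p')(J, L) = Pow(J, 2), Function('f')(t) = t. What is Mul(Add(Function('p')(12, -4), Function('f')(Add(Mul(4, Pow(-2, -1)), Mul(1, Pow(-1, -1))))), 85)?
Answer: 11985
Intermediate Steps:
Mul(Add(Function('p')(12, -4), Function('f')(Add(Mul(4, Pow(-2, -1)), Mul(1, Pow(-1, -1))))), 85) = Mul(Add(Pow(12, 2), Add(Mul(4, Pow(-2, -1)), Mul(1, Pow(-1, -1)))), 85) = Mul(Add(144, Add(Mul(4, Rational(-1, 2)), Mul(1, -1))), 85) = Mul(Add(144, Add(-2, -1)), 85) = Mul(Add(144, -3), 85) = Mul(141, 85) = 11985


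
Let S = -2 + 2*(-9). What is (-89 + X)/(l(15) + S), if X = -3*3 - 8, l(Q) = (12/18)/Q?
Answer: 2385/449 ≈ 5.3118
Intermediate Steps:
l(Q) = 2/(3*Q) (l(Q) = (12*(1/18))/Q = 2/(3*Q))
X = -17 (X = -9 - 8 = -17)
S = -20 (S = -2 - 18 = -20)
(-89 + X)/(l(15) + S) = (-89 - 17)/((⅔)/15 - 20) = -106/((⅔)*(1/15) - 20) = -106/(2/45 - 20) = -106/(-898/45) = -106*(-45/898) = 2385/449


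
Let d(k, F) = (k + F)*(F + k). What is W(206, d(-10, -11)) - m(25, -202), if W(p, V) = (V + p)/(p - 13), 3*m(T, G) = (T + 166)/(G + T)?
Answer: 380420/102483 ≈ 3.7120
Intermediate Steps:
d(k, F) = (F + k)² (d(k, F) = (F + k)*(F + k) = (F + k)²)
m(T, G) = (166 + T)/(3*(G + T)) (m(T, G) = ((T + 166)/(G + T))/3 = ((166 + T)/(G + T))/3 = (166 + T)/(3*(G + T)))
W(p, V) = (V + p)/(-13 + p)
W(206, d(-10, -11)) - m(25, -202) = ((-11 - 10)² + 206)/(-13 + 206) - (166 + 25)/(3*(-202 + 25)) = ((-21)² + 206)/193 - 191/(3*(-177)) = (441 + 206)/193 - (-1)*191/(3*177) = (1/193)*647 - 1*(-191/531) = 647/193 + 191/531 = 380420/102483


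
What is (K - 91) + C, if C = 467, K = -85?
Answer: 291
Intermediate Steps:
(K - 91) + C = (-85 - 91) + 467 = -176 + 467 = 291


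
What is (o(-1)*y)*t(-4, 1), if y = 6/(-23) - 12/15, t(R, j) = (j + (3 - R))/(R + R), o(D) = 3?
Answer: 366/115 ≈ 3.1826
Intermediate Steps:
t(R, j) = (3 + j - R)/(2*R) (t(R, j) = (3 + j - R)/((2*R)) = (3 + j - R)*(1/(2*R)) = (3 + j - R)/(2*R))
y = -122/115 (y = 6*(-1/23) - 12*1/15 = -6/23 - ⅘ = -122/115 ≈ -1.0609)
(o(-1)*y)*t(-4, 1) = (3*(-122/115))*((½)*(3 + 1 - 1*(-4))/(-4)) = -183*(-1)*(3 + 1 + 4)/(115*4) = -183*(-1)*8/(115*4) = -366/115*(-1) = 366/115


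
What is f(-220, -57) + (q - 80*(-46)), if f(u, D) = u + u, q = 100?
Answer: 3340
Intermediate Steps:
f(u, D) = 2*u
f(-220, -57) + (q - 80*(-46)) = 2*(-220) + (100 - 80*(-46)) = -440 + (100 + 3680) = -440 + 3780 = 3340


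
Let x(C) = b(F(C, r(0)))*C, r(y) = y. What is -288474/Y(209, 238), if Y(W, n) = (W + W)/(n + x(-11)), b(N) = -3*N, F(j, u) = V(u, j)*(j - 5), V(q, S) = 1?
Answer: 41828730/209 ≈ 2.0014e+5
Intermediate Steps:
F(j, u) = -5 + j (F(j, u) = 1*(j - 5) = 1*(-5 + j) = -5 + j)
x(C) = C*(15 - 3*C) (x(C) = (-3*(-5 + C))*C = (15 - 3*C)*C = C*(15 - 3*C))
Y(W, n) = 2*W/(-528 + n) (Y(W, n) = (W + W)/(n + 3*(-11)*(5 - 1*(-11))) = (2*W)/(n + 3*(-11)*(5 + 11)) = (2*W)/(n + 3*(-11)*16) = (2*W)/(n - 528) = (2*W)/(-528 + n) = 2*W/(-528 + n))
-288474/Y(209, 238) = -288474/(2*209/(-528 + 238)) = -288474/(2*209/(-290)) = -288474/(2*209*(-1/290)) = -288474/(-209/145) = -288474*(-145/209) = 41828730/209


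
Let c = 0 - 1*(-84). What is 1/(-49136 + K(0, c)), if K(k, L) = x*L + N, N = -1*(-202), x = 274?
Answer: -1/25918 ≈ -3.8583e-5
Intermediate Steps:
c = 84 (c = 0 + 84 = 84)
N = 202
K(k, L) = 202 + 274*L (K(k, L) = 274*L + 202 = 202 + 274*L)
1/(-49136 + K(0, c)) = 1/(-49136 + (202 + 274*84)) = 1/(-49136 + (202 + 23016)) = 1/(-49136 + 23218) = 1/(-25918) = -1/25918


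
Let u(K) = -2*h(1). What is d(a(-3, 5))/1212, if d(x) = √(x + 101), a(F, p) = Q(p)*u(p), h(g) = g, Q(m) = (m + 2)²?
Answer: √3/1212 ≈ 0.0014291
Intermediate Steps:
Q(m) = (2 + m)²
u(K) = -2 (u(K) = -2*1 = -2)
a(F, p) = -2*(2 + p)² (a(F, p) = (2 + p)²*(-2) = -2*(2 + p)²)
d(x) = √(101 + x)
d(a(-3, 5))/1212 = √(101 - 2*(2 + 5)²)/1212 = √(101 - 2*7²)*(1/1212) = √(101 - 2*49)*(1/1212) = √(101 - 98)*(1/1212) = √3*(1/1212) = √3/1212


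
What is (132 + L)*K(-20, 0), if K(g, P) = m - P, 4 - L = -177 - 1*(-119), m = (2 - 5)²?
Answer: 1746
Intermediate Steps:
m = 9 (m = (-3)² = 9)
L = 62 (L = 4 - (-177 - 1*(-119)) = 4 - (-177 + 119) = 4 - 1*(-58) = 4 + 58 = 62)
K(g, P) = 9 - P
(132 + L)*K(-20, 0) = (132 + 62)*(9 - 1*0) = 194*(9 + 0) = 194*9 = 1746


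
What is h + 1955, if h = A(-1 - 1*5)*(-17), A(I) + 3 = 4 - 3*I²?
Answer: 3774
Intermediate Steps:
A(I) = 1 - 3*I² (A(I) = -3 + (4 - 3*I²) = 1 - 3*I²)
h = 1819 (h = (1 - 3*(-1 - 1*5)²)*(-17) = (1 - 3*(-1 - 5)²)*(-17) = (1 - 3*(-6)²)*(-17) = (1 - 3*36)*(-17) = (1 - 108)*(-17) = -107*(-17) = 1819)
h + 1955 = 1819 + 1955 = 3774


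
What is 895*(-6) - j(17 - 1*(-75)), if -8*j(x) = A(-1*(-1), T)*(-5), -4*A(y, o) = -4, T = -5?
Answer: -42965/8 ≈ -5370.6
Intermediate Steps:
A(y, o) = 1 (A(y, o) = -¼*(-4) = 1)
j(x) = 5/8 (j(x) = -(-5)/8 = -⅛*(-5) = 5/8)
895*(-6) - j(17 - 1*(-75)) = 895*(-6) - 1*5/8 = -5370 - 5/8 = -42965/8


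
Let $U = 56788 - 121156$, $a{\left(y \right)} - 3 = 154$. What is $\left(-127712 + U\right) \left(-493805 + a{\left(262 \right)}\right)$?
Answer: $94819907840$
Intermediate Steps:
$a{\left(y \right)} = 157$ ($a{\left(y \right)} = 3 + 154 = 157$)
$U = -64368$
$\left(-127712 + U\right) \left(-493805 + a{\left(262 \right)}\right) = \left(-127712 - 64368\right) \left(-493805 + 157\right) = \left(-192080\right) \left(-493648\right) = 94819907840$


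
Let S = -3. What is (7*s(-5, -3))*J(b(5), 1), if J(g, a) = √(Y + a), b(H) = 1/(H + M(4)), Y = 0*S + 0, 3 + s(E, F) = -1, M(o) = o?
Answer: -28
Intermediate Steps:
s(E, F) = -4 (s(E, F) = -3 - 1 = -4)
Y = 0 (Y = 0*(-3) + 0 = 0 + 0 = 0)
b(H) = 1/(4 + H) (b(H) = 1/(H + 4) = 1/(4 + H))
J(g, a) = √a (J(g, a) = √(0 + a) = √a)
(7*s(-5, -3))*J(b(5), 1) = (7*(-4))*√1 = -28*1 = -28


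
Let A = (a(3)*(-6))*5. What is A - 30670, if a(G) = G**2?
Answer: -30940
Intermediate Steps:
A = -270 (A = (3**2*(-6))*5 = (9*(-6))*5 = -54*5 = -270)
A - 30670 = -270 - 30670 = -30940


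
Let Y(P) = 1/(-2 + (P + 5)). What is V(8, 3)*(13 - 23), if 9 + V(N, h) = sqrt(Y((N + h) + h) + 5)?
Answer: 90 - 10*sqrt(1462)/17 ≈ 67.508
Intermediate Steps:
Y(P) = 1/(3 + P) (Y(P) = 1/(-2 + (5 + P)) = 1/(3 + P))
V(N, h) = -9 + sqrt(5 + 1/(3 + N + 2*h)) (V(N, h) = -9 + sqrt(1/(3 + ((N + h) + h)) + 5) = -9 + sqrt(1/(3 + (N + 2*h)) + 5) = -9 + sqrt(1/(3 + N + 2*h) + 5) = -9 + sqrt(5 + 1/(3 + N + 2*h)))
V(8, 3)*(13 - 23) = (-9 + sqrt((16 + 5*8 + 10*3)/(3 + 8 + 2*3)))*(13 - 23) = (-9 + sqrt((16 + 40 + 30)/(3 + 8 + 6)))*(-10) = (-9 + sqrt(86/17))*(-10) = (-9 + sqrt(1462)/17)*(-10) = 90 - 10*sqrt(1462)/17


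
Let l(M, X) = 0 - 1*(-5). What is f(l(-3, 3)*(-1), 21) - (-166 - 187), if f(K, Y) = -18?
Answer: 335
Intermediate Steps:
l(M, X) = 5 (l(M, X) = 0 + 5 = 5)
f(l(-3, 3)*(-1), 21) - (-166 - 187) = -18 - (-166 - 187) = -18 - 1*(-353) = -18 + 353 = 335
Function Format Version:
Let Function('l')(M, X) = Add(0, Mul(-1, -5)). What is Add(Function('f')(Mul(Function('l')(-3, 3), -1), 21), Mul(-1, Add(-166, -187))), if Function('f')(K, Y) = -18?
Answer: 335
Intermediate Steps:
Function('l')(M, X) = 5 (Function('l')(M, X) = Add(0, 5) = 5)
Add(Function('f')(Mul(Function('l')(-3, 3), -1), 21), Mul(-1, Add(-166, -187))) = Add(-18, Mul(-1, Add(-166, -187))) = Add(-18, Mul(-1, -353)) = Add(-18, 353) = 335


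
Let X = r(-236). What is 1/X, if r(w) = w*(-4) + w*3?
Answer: 1/236 ≈ 0.0042373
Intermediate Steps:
r(w) = -w (r(w) = -4*w + 3*w = -w)
X = 236 (X = -1*(-236) = 236)
1/X = 1/236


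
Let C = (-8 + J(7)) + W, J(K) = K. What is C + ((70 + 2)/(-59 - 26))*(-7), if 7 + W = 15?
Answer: 1099/85 ≈ 12.929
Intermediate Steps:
W = 8 (W = -7 + 15 = 8)
C = 7 (C = (-8 + 7) + 8 = -1 + 8 = 7)
C + ((70 + 2)/(-59 - 26))*(-7) = 7 + ((70 + 2)/(-59 - 26))*(-7) = 7 + (72/(-85))*(-7) = 7 + (72*(-1/85))*(-7) = 7 - 72/85*(-7) = 7 + 504/85 = 1099/85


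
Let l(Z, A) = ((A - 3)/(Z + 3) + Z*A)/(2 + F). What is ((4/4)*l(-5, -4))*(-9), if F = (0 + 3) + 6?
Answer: -423/22 ≈ -19.227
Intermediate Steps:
F = 9 (F = 3 + 6 = 9)
l(Z, A) = A*Z/11 + (-3 + A)/(11*(3 + Z)) (l(Z, A) = ((A - 3)/(Z + 3) + Z*A)/(2 + 9) = ((-3 + A)/(3 + Z) + A*Z)/11 = ((-3 + A)/(3 + Z) + A*Z)*(1/11) = (A*Z + (-3 + A)/(3 + Z))*(1/11) = A*Z/11 + (-3 + A)/(11*(3 + Z)))
((4/4)*l(-5, -4))*(-9) = ((4/4)*((-3 - 4 - 4*(-5)**2 + 3*(-4)*(-5))/(11*(3 - 5))))*(-9) = ((4*(1/4))*((1/11)*(-3 - 4 - 4*25 + 60)/(-2)))*(-9) = (1*((1/11)*(-1/2)*(-3 - 4 - 100 + 60)))*(-9) = (1*((1/11)*(-1/2)*(-47)))*(-9) = (1*(47/22))*(-9) = (47/22)*(-9) = -423/22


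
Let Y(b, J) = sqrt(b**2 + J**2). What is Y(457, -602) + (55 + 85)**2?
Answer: 19600 + sqrt(571253) ≈ 20356.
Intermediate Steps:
Y(b, J) = sqrt(J**2 + b**2)
Y(457, -602) + (55 + 85)**2 = sqrt((-602)**2 + 457**2) + (55 + 85)**2 = sqrt(362404 + 208849) + 140**2 = sqrt(571253) + 19600 = 19600 + sqrt(571253)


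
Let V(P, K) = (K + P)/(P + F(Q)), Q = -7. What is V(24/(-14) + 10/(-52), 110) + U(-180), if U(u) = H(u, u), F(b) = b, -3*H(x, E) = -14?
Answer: -36325/4863 ≈ -7.4697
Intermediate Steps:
H(x, E) = 14/3 (H(x, E) = -⅓*(-14) = 14/3)
V(P, K) = (K + P)/(-7 + P) (V(P, K) = (K + P)/(P - 7) = (K + P)/(-7 + P))
U(u) = 14/3
V(24/(-14) + 10/(-52), 110) + U(-180) = (110 + (24/(-14) + 10/(-52)))/(-7 + (24/(-14) + 10/(-52))) + 14/3 = (110 + (24*(-1/14) + 10*(-1/52)))/(-7 + (24*(-1/14) + 10*(-1/52))) + 14/3 = (110 + (-12/7 - 5/26))/(-7 + (-12/7 - 5/26)) + 14/3 = (110 - 347/182)/(-7 - 347/182) + 14/3 = (19673/182)/(-1621/182) + 14/3 = -182/1621*19673/182 + 14/3 = -19673/1621 + 14/3 = -36325/4863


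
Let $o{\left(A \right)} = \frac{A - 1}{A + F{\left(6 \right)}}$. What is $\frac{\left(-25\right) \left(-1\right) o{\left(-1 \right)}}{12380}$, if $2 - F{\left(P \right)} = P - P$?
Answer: $- \frac{5}{1238} \approx -0.0040388$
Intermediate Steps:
$F{\left(P \right)} = 2$ ($F{\left(P \right)} = 2 - \left(P - P\right) = 2 - 0 = 2 + 0 = 2$)
$o{\left(A \right)} = \frac{-1 + A}{2 + A}$ ($o{\left(A \right)} = \frac{A - 1}{A + 2} = \frac{-1 + A}{2 + A}$)
$\frac{\left(-25\right) \left(-1\right) o{\left(-1 \right)}}{12380} = \frac{\left(-25\right) \left(-1\right) \frac{-1 - 1}{2 - 1}}{12380} = 25 \cdot 1^{-1} \left(-2\right) \frac{1}{12380} = 25 \cdot 1 \left(-2\right) \frac{1}{12380} = 25 \left(-2\right) \frac{1}{12380} = \left(-50\right) \frac{1}{12380} = - \frac{5}{1238}$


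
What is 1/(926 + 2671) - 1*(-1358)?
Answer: 4884727/3597 ≈ 1358.0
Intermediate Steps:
1/(926 + 2671) - 1*(-1358) = 1/3597 + 1358 = 4884727/3597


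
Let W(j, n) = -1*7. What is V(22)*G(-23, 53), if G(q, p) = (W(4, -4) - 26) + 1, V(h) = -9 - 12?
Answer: 672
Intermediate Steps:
W(j, n) = -7
V(h) = -21
G(q, p) = -32 (G(q, p) = (-7 - 26) + 1 = -33 + 1 = -32)
V(22)*G(-23, 53) = -21*(-32) = 672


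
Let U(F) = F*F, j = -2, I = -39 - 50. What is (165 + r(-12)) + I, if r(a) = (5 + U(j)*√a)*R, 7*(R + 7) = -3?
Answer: 272/7 - 416*I*√3/7 ≈ 38.857 - 102.93*I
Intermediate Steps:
R = -52/7 (R = -7 + (⅐)*(-3) = -7 - 3/7 = -52/7 ≈ -7.4286)
I = -89
U(F) = F²
r(a) = -260/7 - 208*√a/7 (r(a) = (5 + (-2)²*√a)*(-52/7) = (5 + 4*√a)*(-52/7) = -260/7 - 208*√a/7)
(165 + r(-12)) + I = (165 + (-260/7 - 416*I*√3/7)) - 89 = (895/7 - 416*I*√3/7) - 89 = 272/7 - 416*I*√3/7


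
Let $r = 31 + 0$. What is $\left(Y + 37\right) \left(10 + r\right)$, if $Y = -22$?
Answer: $615$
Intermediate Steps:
$r = 31$
$\left(Y + 37\right) \left(10 + r\right) = \left(-22 + 37\right) \left(10 + 31\right) = 15 \cdot 41 = 615$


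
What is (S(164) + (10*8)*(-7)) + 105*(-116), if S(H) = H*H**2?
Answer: 4398204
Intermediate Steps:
S(H) = H**3
(S(164) + (10*8)*(-7)) + 105*(-116) = (164**3 + (10*8)*(-7)) + 105*(-116) = (4410944 + 80*(-7)) - 12180 = (4410944 - 560) - 12180 = 4410384 - 12180 = 4398204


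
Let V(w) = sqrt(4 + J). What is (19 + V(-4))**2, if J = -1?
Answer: (19 + sqrt(3))**2 ≈ 429.82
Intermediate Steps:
V(w) = sqrt(3) (V(w) = sqrt(4 - 1) = sqrt(3))
(19 + V(-4))**2 = (19 + sqrt(3))**2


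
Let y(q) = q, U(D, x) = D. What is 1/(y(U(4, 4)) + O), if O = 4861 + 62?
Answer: 1/4927 ≈ 0.00020296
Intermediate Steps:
O = 4923
1/(y(U(4, 4)) + O) = 1/(4 + 4923) = 1/4927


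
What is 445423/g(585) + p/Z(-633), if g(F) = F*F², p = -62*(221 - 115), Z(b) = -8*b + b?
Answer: -437917136729/295697800125 ≈ -1.4810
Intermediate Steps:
Z(b) = -7*b
p = -6572 (p = -62*106 = -6572)
g(F) = F³
445423/g(585) + p/Z(-633) = 445423/(585³) - 6572/((-7*(-633))) = 445423/200201625 - 6572/4431 = -437917136729/295697800125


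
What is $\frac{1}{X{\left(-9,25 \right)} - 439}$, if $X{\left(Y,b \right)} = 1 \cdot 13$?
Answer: $- \frac{1}{426} \approx -0.0023474$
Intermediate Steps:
$X{\left(Y,b \right)} = 13$
$\frac{1}{X{\left(-9,25 \right)} - 439} = \frac{1}{13 - 439} = \frac{1}{-426} = - \frac{1}{426}$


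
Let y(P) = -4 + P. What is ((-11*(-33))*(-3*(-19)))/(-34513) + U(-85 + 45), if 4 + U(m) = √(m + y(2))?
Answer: -158743/34513 + I*√42 ≈ -4.5995 + 6.4807*I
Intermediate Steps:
U(m) = -4 + √(-2 + m) (U(m) = -4 + √(m + (-4 + 2)) = -4 + √(m - 2) = -4 + √(-2 + m))
((-11*(-33))*(-3*(-19)))/(-34513) + U(-85 + 45) = ((-11*(-33))*(-3*(-19)))/(-34513) + (-4 + √(-2 + (-85 + 45))) = (363*57)*(-1/34513) + (-4 + √(-2 - 40)) = 20691*(-1/34513) + (-4 + √(-42)) = -20691/34513 + (-4 + I*√42) = -158743/34513 + I*√42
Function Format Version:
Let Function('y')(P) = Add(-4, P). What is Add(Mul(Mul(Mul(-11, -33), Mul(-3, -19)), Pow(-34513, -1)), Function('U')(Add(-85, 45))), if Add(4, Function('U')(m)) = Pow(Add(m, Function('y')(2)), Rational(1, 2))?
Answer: Add(Rational(-158743, 34513), Mul(I, Pow(42, Rational(1, 2)))) ≈ Add(-4.5995, Mul(6.4807, I))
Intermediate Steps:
Function('U')(m) = Add(-4, Pow(Add(-2, m), Rational(1, 2))) (Function('U')(m) = Add(-4, Pow(Add(m, Add(-4, 2)), Rational(1, 2))) = Add(-4, Pow(Add(m, -2), Rational(1, 2))) = Add(-4, Pow(Add(-2, m), Rational(1, 2))))
Add(Mul(Mul(Mul(-11, -33), Mul(-3, -19)), Pow(-34513, -1)), Function('U')(Add(-85, 45))) = Add(Mul(Mul(Mul(-11, -33), Mul(-3, -19)), Pow(-34513, -1)), Add(-4, Pow(Add(-2, Add(-85, 45)), Rational(1, 2)))) = Add(Mul(Mul(363, 57), Rational(-1, 34513)), Add(-4, Pow(Add(-2, -40), Rational(1, 2)))) = Add(Mul(20691, Rational(-1, 34513)), Add(-4, Pow(-42, Rational(1, 2)))) = Add(Rational(-20691, 34513), Add(-4, Mul(I, Pow(42, Rational(1, 2))))) = Add(Rational(-158743, 34513), Mul(I, Pow(42, Rational(1, 2))))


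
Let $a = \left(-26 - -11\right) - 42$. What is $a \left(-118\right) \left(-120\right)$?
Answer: $-807120$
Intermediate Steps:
$a = -57$ ($a = \left(-26 + 11\right) - 42 = -15 - 42 = -57$)
$a \left(-118\right) \left(-120\right) = \left(-57\right) \left(-118\right) \left(-120\right) = 6726 \left(-120\right) = -807120$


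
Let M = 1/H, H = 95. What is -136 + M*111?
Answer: -12809/95 ≈ -134.83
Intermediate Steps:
M = 1/95 ≈ 0.010526
-136 + M*111 = -136 + (1/95)*111 = -136 + 111/95 = -12809/95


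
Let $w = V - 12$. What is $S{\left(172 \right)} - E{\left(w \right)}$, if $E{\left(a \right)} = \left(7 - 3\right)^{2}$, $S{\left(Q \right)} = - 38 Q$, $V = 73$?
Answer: $-6552$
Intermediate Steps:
$w = 61$ ($w = 73 - 12 = 61$)
$E{\left(a \right)} = 16$ ($E{\left(a \right)} = 4^{2} = 16$)
$S{\left(172 \right)} - E{\left(w \right)} = \left(-38\right) 172 - 16 = -6536 - 16 = -6552$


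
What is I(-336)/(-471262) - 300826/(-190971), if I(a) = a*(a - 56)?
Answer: 5300667730/4090789791 ≈ 1.2958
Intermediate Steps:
I(a) = a*(-56 + a)
I(-336)/(-471262) - 300826/(-190971) = -336*(-56 - 336)/(-471262) - 300826/(-190971) = -336*(-392)*(-1/471262) - 300826*(-1/190971) = 131712*(-1/471262) + 300826/190971 = -65856/235631 + 300826/190971 = 5300667730/4090789791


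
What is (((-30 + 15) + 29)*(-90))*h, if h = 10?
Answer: -12600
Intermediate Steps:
(((-30 + 15) + 29)*(-90))*h = (((-30 + 15) + 29)*(-90))*10 = ((-15 + 29)*(-90))*10 = (14*(-90))*10 = -1260*10 = -12600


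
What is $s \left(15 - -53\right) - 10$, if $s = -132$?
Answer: $-8986$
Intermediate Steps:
$s \left(15 - -53\right) - 10 = - 132 \left(15 - -53\right) - 10 = - 132 \left(15 + 53\right) - 10 = \left(-132\right) 68 - 10 = -8976 - 10 = -8986$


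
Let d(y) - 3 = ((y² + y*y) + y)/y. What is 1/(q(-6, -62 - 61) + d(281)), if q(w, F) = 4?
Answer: 1/570 ≈ 0.0017544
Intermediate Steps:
d(y) = 3 + (y + 2*y²)/y (d(y) = 3 + ((y² + y*y) + y)/y = 3 + ((y² + y²) + y)/y = 3 + (2*y² + y)/y = 3 + (y + 2*y²)/y)
1/(q(-6, -62 - 61) + d(281)) = 1/(4 + (4 + 2*281)) = 1/(4 + (4 + 562)) = 1/(4 + 566) = 1/570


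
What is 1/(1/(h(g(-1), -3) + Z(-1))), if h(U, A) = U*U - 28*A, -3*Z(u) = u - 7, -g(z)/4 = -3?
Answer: 692/3 ≈ 230.67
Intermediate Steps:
g(z) = 12 (g(z) = -4*(-3) = 12)
Z(u) = 7/3 - u/3 (Z(u) = -(u - 7)/3 = -(-7 + u)/3 = 7/3 - u/3)
h(U, A) = U² - 28*A
1/(1/(h(g(-1), -3) + Z(-1))) = 1/(1/((12² - 28*(-3)) + (7/3 - ⅓*(-1)))) = 1/(1/((144 + 84) + (7/3 + ⅓))) = 1/(1/(228 + 8/3)) = 1/(1/(692/3)) = 1/(3/692) = 692/3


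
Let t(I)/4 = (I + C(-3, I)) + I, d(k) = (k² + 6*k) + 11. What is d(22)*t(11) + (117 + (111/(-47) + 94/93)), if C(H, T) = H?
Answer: 208792394/4371 ≈ 47768.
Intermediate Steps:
d(k) = 11 + k² + 6*k
t(I) = -12 + 8*I (t(I) = 4*((I - 3) + I) = 4*((-3 + I) + I) = 4*(-3 + 2*I) = -12 + 8*I)
d(22)*t(11) + (117 + (111/(-47) + 94/93)) = (11 + 22² + 6*22)*(-12 + 8*11) + (117 + (111/(-47) + 94/93)) = (11 + 484 + 132)*(-12 + 88) + (117 + (111*(-1/47) + 94*(1/93))) = 627*76 + (117 + (-111/47 + 94/93)) = 47652 + (117 - 5905/4371) = 47652 + 505502/4371 = 208792394/4371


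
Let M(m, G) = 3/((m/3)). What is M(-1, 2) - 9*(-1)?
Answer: 0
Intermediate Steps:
M(m, G) = 9/m (M(m, G) = 3/((m*(⅓))) = 3/((m/3)) = 3*(3/m) = 9/m)
M(-1, 2) - 9*(-1) = 9/(-1) - 9*(-1) = 9*(-1) + 9 = -9 + 9 = 0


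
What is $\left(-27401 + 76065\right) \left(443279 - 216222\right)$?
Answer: $11049501848$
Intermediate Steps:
$\left(-27401 + 76065\right) \left(443279 - 216222\right) = 48664 \cdot 227057 = 11049501848$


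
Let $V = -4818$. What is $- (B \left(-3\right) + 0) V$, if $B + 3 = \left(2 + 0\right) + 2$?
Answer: $-14454$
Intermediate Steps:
$B = 1$ ($B = -3 + \left(\left(2 + 0\right) + 2\right) = -3 + \left(2 + 2\right) = -3 + 4 = 1$)
$- (B \left(-3\right) + 0) V = - (1 \left(-3\right) + 0) \left(-4818\right) = - (-3 + 0) \left(-4818\right) = \left(-1\right) \left(-3\right) \left(-4818\right) = 3 \left(-4818\right) = -14454$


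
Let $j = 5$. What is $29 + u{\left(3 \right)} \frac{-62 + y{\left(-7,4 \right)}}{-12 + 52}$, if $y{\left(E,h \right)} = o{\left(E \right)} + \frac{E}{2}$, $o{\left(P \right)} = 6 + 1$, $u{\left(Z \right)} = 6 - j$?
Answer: $\frac{2203}{80} \approx 27.538$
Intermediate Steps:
$u{\left(Z \right)} = 1$ ($u{\left(Z \right)} = 6 - 5 = 1$)
$o{\left(P \right)} = 7$
$y{\left(E,h \right)} = 7 + \frac{E}{2}$
$29 + u{\left(3 \right)} \frac{-62 + y{\left(-7,4 \right)}}{-12 + 52} = 29 + 1 \frac{-62 + \left(7 + \frac{1}{2} \left(-7\right)\right)}{-12 + 52} = 29 + 1 \frac{-62 + \left(7 - \frac{7}{2}\right)}{40} = 29 + 1 \left(-62 + \frac{7}{2}\right) \frac{1}{40} = 29 + 1 \left(\left(- \frac{117}{2}\right) \frac{1}{40}\right) = 29 + 1 \left(- \frac{117}{80}\right) = 29 - \frac{117}{80} = \frac{2203}{80}$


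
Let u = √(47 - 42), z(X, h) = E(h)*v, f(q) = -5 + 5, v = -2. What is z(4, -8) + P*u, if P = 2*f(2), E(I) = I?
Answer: 16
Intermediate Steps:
f(q) = 0
z(X, h) = -2*h (z(X, h) = h*(-2) = -2*h)
P = 0 (P = 2*0 = 0)
u = √5 ≈ 2.2361
z(4, -8) + P*u = -2*(-8) + 0*√5 = 16 + 0 = 16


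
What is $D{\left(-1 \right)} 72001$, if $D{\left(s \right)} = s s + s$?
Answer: $0$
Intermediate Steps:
$D{\left(s \right)} = s + s^{2}$ ($D{\left(s \right)} = s^{2} + s = s + s^{2}$)
$D{\left(-1 \right)} 72001 = - (1 - 1) 72001 = \left(-1\right) 0 \cdot 72001 = 0 \cdot 72001 = 0$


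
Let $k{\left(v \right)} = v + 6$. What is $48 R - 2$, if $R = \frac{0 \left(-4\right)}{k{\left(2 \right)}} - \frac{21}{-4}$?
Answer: $250$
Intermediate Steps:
$k{\left(v \right)} = 6 + v$
$R = \frac{21}{4}$ ($R = \frac{0 \left(-4\right)}{6 + 2} - \frac{21}{-4} = \frac{0}{8} - - \frac{21}{4} = 0 \cdot \frac{1}{8} + \frac{21}{4} = 0 + \frac{21}{4} = \frac{21}{4} \approx 5.25$)
$48 R - 2 = 48 \cdot \frac{21}{4} - 2 = 252 - 2 = 250$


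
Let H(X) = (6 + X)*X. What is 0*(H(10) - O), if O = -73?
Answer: 0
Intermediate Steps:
H(X) = X*(6 + X)
0*(H(10) - O) = 0*(10*(6 + 10) - 1*(-73)) = 0*(10*16 + 73) = 0*(160 + 73) = 0*233 = 0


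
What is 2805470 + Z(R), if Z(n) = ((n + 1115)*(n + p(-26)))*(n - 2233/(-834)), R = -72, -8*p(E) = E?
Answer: 25941835295/3336 ≈ 7.7763e+6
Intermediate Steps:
p(E) = -E/8
Z(n) = (1115 + n)*(13/4 + n)*(2233/834 + n) (Z(n) = ((n + 1115)*(n - 1/8*(-26)))*(n - 2233/(-834)) = ((1115 + n)*(n + 13/4))*(n - 2233*(-1/834)) = ((1115 + n)*(13/4 + n))*(n + 2233/834) = ((1115 + n)*(13/4 + n))*(2233/834 + n) = (1115 + n)*(13/4 + n)*(2233/834 + n))
2805470 + Z(R) = 2805470 + (32367335/3336 + (-72)**3 + (1869707/1668)*(-72)**2 + (7359013/1112)*(-72)) = 2805470 + (32367335/3336 - 373248 + (1869707/1668)*5184 - 66231117/139) = 2805470 + (32367335/3336 - 373248 + 807713424/139 - 66231117/139) = 2805470 + 16582787375/3336 = 25941835295/3336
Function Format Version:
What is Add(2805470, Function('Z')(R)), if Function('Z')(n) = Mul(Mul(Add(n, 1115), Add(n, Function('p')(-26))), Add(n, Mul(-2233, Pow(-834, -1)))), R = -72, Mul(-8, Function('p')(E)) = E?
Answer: Rational(25941835295, 3336) ≈ 7.7763e+6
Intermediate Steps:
Function('p')(E) = Mul(Rational(-1, 8), E)
Function('Z')(n) = Mul(Add(1115, n), Add(Rational(13, 4), n), Add(Rational(2233, 834), n)) (Function('Z')(n) = Mul(Mul(Add(n, 1115), Add(n, Mul(Rational(-1, 8), -26))), Add(n, Mul(-2233, Pow(-834, -1)))) = Mul(Mul(Add(1115, n), Add(n, Rational(13, 4))), Add(n, Mul(-2233, Rational(-1, 834)))) = Mul(Mul(Add(1115, n), Add(Rational(13, 4), n)), Add(n, Rational(2233, 834))) = Mul(Mul(Add(1115, n), Add(Rational(13, 4), n)), Add(Rational(2233, 834), n)) = Mul(Add(1115, n), Add(Rational(13, 4), n), Add(Rational(2233, 834), n)))
Add(2805470, Function('Z')(R)) = Add(2805470, Add(Rational(32367335, 3336), Pow(-72, 3), Mul(Rational(1869707, 1668), Pow(-72, 2)), Mul(Rational(7359013, 1112), -72))) = Add(2805470, Add(Rational(32367335, 3336), -373248, Mul(Rational(1869707, 1668), 5184), Rational(-66231117, 139))) = Add(2805470, Add(Rational(32367335, 3336), -373248, Rational(807713424, 139), Rational(-66231117, 139))) = Add(2805470, Rational(16582787375, 3336)) = Rational(25941835295, 3336)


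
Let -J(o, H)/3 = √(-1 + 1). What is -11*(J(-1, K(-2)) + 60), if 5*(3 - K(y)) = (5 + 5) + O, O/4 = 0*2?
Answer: -660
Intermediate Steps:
O = 0 (O = 4*(0*2) = 4*0 = 0)
K(y) = 1 (K(y) = 3 - ((5 + 5) + 0)/5 = 3 - (10 + 0)/5 = 3 - ⅕*10 = 3 - 2 = 1)
J(o, H) = 0 (J(o, H) = -3*√(-1 + 1) = -3*√0 = -3*0 = 0)
-11*(J(-1, K(-2)) + 60) = -11*(0 + 60) = -11*60 = -660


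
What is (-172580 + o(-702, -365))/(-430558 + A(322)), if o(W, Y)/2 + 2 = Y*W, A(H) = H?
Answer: -9441/11951 ≈ -0.78998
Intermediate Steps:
o(W, Y) = -4 + 2*W*Y (o(W, Y) = -4 + 2*(Y*W) = -4 + 2*(W*Y) = -4 + 2*W*Y)
(-172580 + o(-702, -365))/(-430558 + A(322)) = (-172580 + (-4 + 2*(-702)*(-365)))/(-430558 + 322) = (-172580 + (-4 + 512460))/(-430236) = (-172580 + 512456)*(-1/430236) = 339876*(-1/430236) = -9441/11951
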